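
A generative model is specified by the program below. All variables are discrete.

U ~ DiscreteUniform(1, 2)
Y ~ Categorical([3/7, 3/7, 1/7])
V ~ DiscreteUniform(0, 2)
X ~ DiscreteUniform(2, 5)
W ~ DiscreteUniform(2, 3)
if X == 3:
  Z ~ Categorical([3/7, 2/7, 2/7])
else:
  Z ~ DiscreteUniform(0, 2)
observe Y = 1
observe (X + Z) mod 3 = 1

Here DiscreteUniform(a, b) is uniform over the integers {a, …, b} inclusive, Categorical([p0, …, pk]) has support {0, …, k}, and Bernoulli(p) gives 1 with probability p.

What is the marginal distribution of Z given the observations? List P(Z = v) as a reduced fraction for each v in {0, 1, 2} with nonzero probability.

Enumerate traces; 48 have nonzero weight after conditioning:
  (U=1, Y=1, V=0, X=2, W=2, Z=2) weight 1/336
  (U=1, Y=1, V=0, X=2, W=3, Z=2) weight 1/336
  (U=1, Y=1, V=0, X=3, W=2, Z=1) weight 1/392
  (U=1, Y=1, V=0, X=3, W=3, Z=1) weight 1/392
  (U=1, Y=1, V=0, X=4, W=2, Z=0) weight 1/336
  (U=1, Y=1, V=0, X=4, W=3, Z=0) weight 1/336
  (U=1, Y=1, V=0, X=5, W=2, Z=2) weight 1/336
  (U=1, Y=1, V=0, X=5, W=3, Z=2) weight 1/336
  … 40 more
Group by Z:
  weight(Z=0) = 1/28
  weight(Z=1) = 3/98
  weight(Z=2) = 1/14
Total weight = 1/28 + 3/98 + 1/14 = 27/196
P(Z=0 | obs) = 1/28 / 27/196 = 7/27
P(Z=1 | obs) = 3/98 / 27/196 = 2/9
P(Z=2 | obs) = 1/14 / 27/196 = 14/27

P(Z=0) = 7/27, P(Z=1) = 2/9, P(Z=2) = 14/27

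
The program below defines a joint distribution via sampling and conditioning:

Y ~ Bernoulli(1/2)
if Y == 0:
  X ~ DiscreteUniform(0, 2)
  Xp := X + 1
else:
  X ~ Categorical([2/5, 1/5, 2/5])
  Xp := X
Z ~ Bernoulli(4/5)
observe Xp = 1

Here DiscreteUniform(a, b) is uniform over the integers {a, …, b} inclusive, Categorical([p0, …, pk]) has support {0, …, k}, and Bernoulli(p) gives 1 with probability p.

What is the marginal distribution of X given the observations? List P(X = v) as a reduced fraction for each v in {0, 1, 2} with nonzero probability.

P(X=0) = 5/8, P(X=1) = 3/8

Enumerate traces; 4 have nonzero weight after conditioning:
  (Y=0, X=0, Z=0) weight 1/30
  (Y=0, X=0, Z=1) weight 2/15
  (Y=1, X=1, Z=0) weight 1/50
  (Y=1, X=1, Z=1) weight 2/25
Group by X:
  weight(X=0) = 1/6
  weight(X=1) = 1/10
Total weight = 1/6 + 1/10 = 4/15
P(X=0 | obs) = 1/6 / 4/15 = 5/8
P(X=1 | obs) = 1/10 / 4/15 = 3/8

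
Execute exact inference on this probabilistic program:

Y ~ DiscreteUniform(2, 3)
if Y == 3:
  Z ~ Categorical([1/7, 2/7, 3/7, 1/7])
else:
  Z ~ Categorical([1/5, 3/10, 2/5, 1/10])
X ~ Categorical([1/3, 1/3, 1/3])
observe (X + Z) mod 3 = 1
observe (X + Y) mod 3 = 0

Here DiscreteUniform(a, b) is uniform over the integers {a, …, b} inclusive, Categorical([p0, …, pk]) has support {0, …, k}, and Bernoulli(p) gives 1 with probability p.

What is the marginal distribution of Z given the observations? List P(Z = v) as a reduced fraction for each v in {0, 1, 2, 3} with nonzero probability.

P(Z=0) = 14/41, P(Z=1) = 20/41, P(Z=3) = 7/41

Enumerate traces; 3 have nonzero weight after conditioning:
  (Y=2, Z=0, X=1) weight 1/30
  (Y=2, Z=3, X=1) weight 1/60
  (Y=3, Z=1, X=0) weight 1/21
Group by Z:
  weight(Z=0) = 1/30
  weight(Z=1) = 1/21
  weight(Z=3) = 1/60
Total weight = 1/30 + 1/21 + 1/60 = 41/420
P(Z=0 | obs) = 1/30 / 41/420 = 14/41
P(Z=1 | obs) = 1/21 / 41/420 = 20/41
P(Z=3 | obs) = 1/60 / 41/420 = 7/41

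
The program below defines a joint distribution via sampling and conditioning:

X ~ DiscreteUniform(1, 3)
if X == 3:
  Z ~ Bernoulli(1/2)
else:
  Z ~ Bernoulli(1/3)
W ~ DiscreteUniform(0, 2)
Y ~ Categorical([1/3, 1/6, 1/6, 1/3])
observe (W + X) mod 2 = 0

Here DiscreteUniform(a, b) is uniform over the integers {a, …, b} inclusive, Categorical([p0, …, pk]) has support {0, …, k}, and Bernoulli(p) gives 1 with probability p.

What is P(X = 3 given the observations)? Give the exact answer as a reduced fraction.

Enumerate traces; 32 have nonzero weight after conditioning:
  (X=1, Z=0, W=1, Y=0) weight 2/81
  (X=1, Z=0, W=1, Y=1) weight 1/81
  (X=1, Z=0, W=1, Y=2) weight 1/81
  (X=1, Z=0, W=1, Y=3) weight 2/81
  (X=1, Z=1, W=1, Y=0) weight 1/81
  (X=1, Z=1, W=1, Y=1) weight 1/162
  (X=1, Z=1, W=1, Y=2) weight 1/162
  (X=1, Z=1, W=1, Y=3) weight 1/81
  (X=2, Z=0, W=0, Y=0) weight 2/81
  (X=3, Z=0, W=1, Y=0) weight 1/54
  … 22 more
Group by X:
  weight(X=1) = 1/9
  weight(X=2) = 2/9
  weight(X=3) = 1/9
Total weight = 1/9 + 2/9 + 1/9 = 4/9
P(X=1 | obs) = 1/9 / 4/9 = 1/4
P(X=2 | obs) = 2/9 / 4/9 = 1/2
P(X=3 | obs) = 1/9 / 4/9 = 1/4

P(X = 3 | obs) = 1/4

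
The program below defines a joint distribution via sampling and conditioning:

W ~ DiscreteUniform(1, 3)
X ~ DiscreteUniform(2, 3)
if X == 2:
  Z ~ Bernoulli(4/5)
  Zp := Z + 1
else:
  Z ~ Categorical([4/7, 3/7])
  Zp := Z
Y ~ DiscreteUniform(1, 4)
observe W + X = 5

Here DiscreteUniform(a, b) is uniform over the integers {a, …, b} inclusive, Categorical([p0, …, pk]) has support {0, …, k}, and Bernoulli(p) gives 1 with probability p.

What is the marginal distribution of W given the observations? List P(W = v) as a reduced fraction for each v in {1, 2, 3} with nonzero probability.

Enumerate traces; 16 have nonzero weight after conditioning:
  (W=2, X=3, Z=0, Y=1) weight 1/42
  (W=2, X=3, Z=0, Y=2) weight 1/42
  (W=2, X=3, Z=0, Y=3) weight 1/42
  (W=2, X=3, Z=0, Y=4) weight 1/42
  (W=2, X=3, Z=1, Y=1) weight 1/56
  (W=2, X=3, Z=1, Y=2) weight 1/56
  (W=2, X=3, Z=1, Y=3) weight 1/56
  (W=2, X=3, Z=1, Y=4) weight 1/56
  (W=3, X=2, Z=0, Y=1) weight 1/120
  … 7 more
Group by W:
  weight(W=2) = 1/6
  weight(W=3) = 1/6
Total weight = 1/6 + 1/6 = 1/3
P(W=2 | obs) = 1/6 / 1/3 = 1/2
P(W=3 | obs) = 1/6 / 1/3 = 1/2

P(W=2) = 1/2, P(W=3) = 1/2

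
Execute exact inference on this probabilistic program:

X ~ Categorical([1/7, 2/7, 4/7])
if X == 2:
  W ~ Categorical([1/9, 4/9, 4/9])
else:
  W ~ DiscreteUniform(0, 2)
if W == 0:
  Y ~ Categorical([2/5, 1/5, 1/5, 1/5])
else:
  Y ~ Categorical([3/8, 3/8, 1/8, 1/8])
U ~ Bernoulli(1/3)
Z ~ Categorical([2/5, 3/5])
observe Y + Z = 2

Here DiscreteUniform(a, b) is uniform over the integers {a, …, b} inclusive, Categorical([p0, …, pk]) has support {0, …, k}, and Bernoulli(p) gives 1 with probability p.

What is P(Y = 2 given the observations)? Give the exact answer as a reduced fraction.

P(Y = 2 | obs) = 118/545

Enumerate traces; 36 have nonzero weight after conditioning:
  (X=0, W=0, Y=1, U=0, Z=1) weight 2/525
  (X=0, W=0, Y=1, U=1, Z=1) weight 1/525
  (X=0, W=0, Y=2, U=0, Z=0) weight 4/1575
  (X=0, W=0, Y=2, U=1, Z=0) weight 2/1575
  (X=0, W=1, Y=1, U=0, Z=1) weight 1/140
  (X=0, W=1, Y=1, U=1, Z=1) weight 1/280
  (X=0, W=1, Y=2, U=0, Z=0) weight 1/630
  (X=0, W=1, Y=2, U=1, Z=0) weight 1/1260
  … 28 more
Group by Y:
  weight(Y=1) = 61/300
  weight(Y=2) = 59/1050
Total weight = 61/300 + 59/1050 = 109/420
P(Y=1 | obs) = 61/300 / 109/420 = 427/545
P(Y=2 | obs) = 59/1050 / 109/420 = 118/545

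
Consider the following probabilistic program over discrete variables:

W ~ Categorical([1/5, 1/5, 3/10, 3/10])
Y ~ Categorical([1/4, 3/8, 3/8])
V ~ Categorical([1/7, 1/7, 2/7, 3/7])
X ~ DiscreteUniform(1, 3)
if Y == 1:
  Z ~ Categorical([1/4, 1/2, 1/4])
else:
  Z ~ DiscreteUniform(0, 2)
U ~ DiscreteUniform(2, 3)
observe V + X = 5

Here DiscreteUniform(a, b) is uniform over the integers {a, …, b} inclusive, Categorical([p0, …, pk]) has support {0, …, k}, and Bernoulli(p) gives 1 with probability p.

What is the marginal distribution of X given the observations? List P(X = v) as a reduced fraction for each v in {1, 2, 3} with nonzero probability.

Enumerate traces; 144 have nonzero weight after conditioning:
  (W=0, Y=0, V=2, X=3, Z=0, U=2) weight 1/1260
  (W=0, Y=0, V=2, X=3, Z=0, U=3) weight 1/1260
  (W=0, Y=0, V=2, X=3, Z=1, U=2) weight 1/1260
  (W=0, Y=0, V=2, X=3, Z=1, U=3) weight 1/1260
  (W=0, Y=0, V=2, X=3, Z=2, U=2) weight 1/1260
  (W=0, Y=0, V=2, X=3, Z=2, U=3) weight 1/1260
  (W=0, Y=0, V=3, X=2, Z=0, U=2) weight 1/840
  (W=0, Y=0, V=3, X=2, Z=0, U=3) weight 1/840
  … 136 more
Group by X:
  weight(X=2) = 1/7
  weight(X=3) = 2/21
Total weight = 1/7 + 2/21 = 5/21
P(X=2 | obs) = 1/7 / 5/21 = 3/5
P(X=3 | obs) = 2/21 / 5/21 = 2/5

P(X=2) = 3/5, P(X=3) = 2/5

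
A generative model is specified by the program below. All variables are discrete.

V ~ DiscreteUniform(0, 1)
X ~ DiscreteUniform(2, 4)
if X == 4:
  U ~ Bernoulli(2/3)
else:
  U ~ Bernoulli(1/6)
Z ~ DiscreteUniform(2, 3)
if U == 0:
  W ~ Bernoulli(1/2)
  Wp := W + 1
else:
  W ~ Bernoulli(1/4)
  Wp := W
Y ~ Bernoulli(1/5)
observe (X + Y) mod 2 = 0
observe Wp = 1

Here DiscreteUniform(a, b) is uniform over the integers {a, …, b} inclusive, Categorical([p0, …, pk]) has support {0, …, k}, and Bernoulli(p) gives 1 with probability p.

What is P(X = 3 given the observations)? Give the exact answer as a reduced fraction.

P(X = 3 | obs) = 11/87

Enumerate traces; 24 have nonzero weight after conditioning:
  (V=0, X=2, U=0, Z=2, W=0, Y=0) weight 1/36
  (V=0, X=2, U=0, Z=3, W=0, Y=0) weight 1/36
  (V=0, X=2, U=1, Z=2, W=1, Y=0) weight 1/360
  (V=0, X=2, U=1, Z=3, W=1, Y=0) weight 1/360
  (V=0, X=3, U=0, Z=2, W=0, Y=1) weight 1/144
  (V=0, X=3, U=0, Z=3, W=0, Y=1) weight 1/144
  (V=0, X=3, U=1, Z=2, W=1, Y=1) weight 1/1440
  (V=0, X=3, U=1, Z=3, W=1, Y=1) weight 1/1440
  (V=0, X=4, U=0, Z=2, W=0, Y=0) weight 1/90
  … 15 more
Group by X:
  weight(X=2) = 11/90
  weight(X=3) = 11/360
  weight(X=4) = 4/45
Total weight = 11/90 + 11/360 + 4/45 = 29/120
P(X=2 | obs) = 11/90 / 29/120 = 44/87
P(X=3 | obs) = 11/360 / 29/120 = 11/87
P(X=4 | obs) = 4/45 / 29/120 = 32/87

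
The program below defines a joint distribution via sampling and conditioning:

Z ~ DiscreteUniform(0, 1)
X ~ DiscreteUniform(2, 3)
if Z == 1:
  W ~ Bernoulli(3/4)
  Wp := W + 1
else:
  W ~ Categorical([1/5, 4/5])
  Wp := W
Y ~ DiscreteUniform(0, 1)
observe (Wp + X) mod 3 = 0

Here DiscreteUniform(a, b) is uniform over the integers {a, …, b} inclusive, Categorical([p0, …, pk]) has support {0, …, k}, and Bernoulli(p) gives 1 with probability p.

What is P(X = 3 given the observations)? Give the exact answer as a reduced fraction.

P(X = 3 | obs) = 4/25

Enumerate traces; 6 have nonzero weight after conditioning:
  (Z=0, X=2, W=1, Y=0) weight 1/10
  (Z=0, X=2, W=1, Y=1) weight 1/10
  (Z=0, X=3, W=0, Y=0) weight 1/40
  (Z=0, X=3, W=0, Y=1) weight 1/40
  (Z=1, X=2, W=0, Y=0) weight 1/32
  (Z=1, X=2, W=0, Y=1) weight 1/32
Group by X:
  weight(X=2) = 21/80
  weight(X=3) = 1/20
Total weight = 21/80 + 1/20 = 5/16
P(X=2 | obs) = 21/80 / 5/16 = 21/25
P(X=3 | obs) = 1/20 / 5/16 = 4/25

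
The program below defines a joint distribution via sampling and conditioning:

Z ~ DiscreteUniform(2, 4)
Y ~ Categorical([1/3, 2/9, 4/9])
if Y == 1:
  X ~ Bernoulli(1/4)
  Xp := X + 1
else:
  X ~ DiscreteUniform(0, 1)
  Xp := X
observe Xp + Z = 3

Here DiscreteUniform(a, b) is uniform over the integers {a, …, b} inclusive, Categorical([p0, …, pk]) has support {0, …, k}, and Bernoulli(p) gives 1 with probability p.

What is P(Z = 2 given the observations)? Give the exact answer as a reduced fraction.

Enumerate traces; 5 have nonzero weight after conditioning:
  (Z=2, Y=0, X=1) weight 1/18
  (Z=2, Y=1, X=0) weight 1/18
  (Z=2, Y=2, X=1) weight 2/27
  (Z=3, Y=0, X=0) weight 1/18
  (Z=3, Y=2, X=0) weight 2/27
Group by Z:
  weight(Z=2) = 5/27
  weight(Z=3) = 7/54
Total weight = 5/27 + 7/54 = 17/54
P(Z=2 | obs) = 5/27 / 17/54 = 10/17
P(Z=3 | obs) = 7/54 / 17/54 = 7/17

P(Z = 2 | obs) = 10/17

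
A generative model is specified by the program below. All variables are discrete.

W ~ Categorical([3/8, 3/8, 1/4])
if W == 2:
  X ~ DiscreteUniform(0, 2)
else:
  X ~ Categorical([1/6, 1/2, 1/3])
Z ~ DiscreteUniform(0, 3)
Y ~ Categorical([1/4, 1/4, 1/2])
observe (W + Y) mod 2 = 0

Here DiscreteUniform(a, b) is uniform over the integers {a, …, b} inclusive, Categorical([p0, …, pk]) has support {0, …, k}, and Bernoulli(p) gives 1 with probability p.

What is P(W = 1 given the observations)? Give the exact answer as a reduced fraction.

Enumerate traces; 60 have nonzero weight after conditioning:
  (W=0, X=0, Z=0, Y=0) weight 1/256
  (W=0, X=0, Z=0, Y=2) weight 1/128
  (W=0, X=0, Z=1, Y=0) weight 1/256
  (W=0, X=0, Z=1, Y=2) weight 1/128
  (W=0, X=0, Z=2, Y=0) weight 1/256
  (W=0, X=0, Z=2, Y=2) weight 1/128
  (W=0, X=0, Z=3, Y=0) weight 1/256
  (W=0, X=0, Z=3, Y=2) weight 1/128
  (W=1, X=0, Z=0, Y=1) weight 1/256
  (W=2, X=0, Z=0, Y=0) weight 1/192
  … 50 more
Group by W:
  weight(W=0) = 9/32
  weight(W=1) = 3/32
  weight(W=2) = 3/16
Total weight = 9/32 + 3/32 + 3/16 = 9/16
P(W=0 | obs) = 9/32 / 9/16 = 1/2
P(W=1 | obs) = 3/32 / 9/16 = 1/6
P(W=2 | obs) = 3/16 / 9/16 = 1/3

P(W = 1 | obs) = 1/6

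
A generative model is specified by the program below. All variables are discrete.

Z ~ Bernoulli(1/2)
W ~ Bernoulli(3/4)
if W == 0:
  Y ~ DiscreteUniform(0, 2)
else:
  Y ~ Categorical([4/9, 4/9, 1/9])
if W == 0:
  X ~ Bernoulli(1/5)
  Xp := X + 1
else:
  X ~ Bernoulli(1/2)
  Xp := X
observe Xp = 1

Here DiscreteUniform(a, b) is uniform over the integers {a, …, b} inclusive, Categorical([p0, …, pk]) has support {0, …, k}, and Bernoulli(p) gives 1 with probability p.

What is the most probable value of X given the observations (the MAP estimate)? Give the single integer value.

Enumerate traces; 12 have nonzero weight after conditioning:
  (Z=0, W=0, Y=0, X=0) weight 1/30
  (Z=0, W=0, Y=1, X=0) weight 1/30
  (Z=0, W=0, Y=2, X=0) weight 1/30
  (Z=0, W=1, Y=0, X=1) weight 1/12
  (Z=0, W=1, Y=1, X=1) weight 1/12
  (Z=0, W=1, Y=2, X=1) weight 1/48
  (Z=1, W=0, Y=0, X=0) weight 1/30
  (Z=1, W=0, Y=1, X=0) weight 1/30
  … 4 more
Group by X:
  weight(X=0) = 1/5
  weight(X=1) = 3/8
Total weight = 1/5 + 3/8 = 23/40
P(X=0 | obs) = 1/5 / 23/40 = 8/23
P(X=1 | obs) = 3/8 / 23/40 = 15/23
argmax = 1

argmax_v P(X = v | obs) = 1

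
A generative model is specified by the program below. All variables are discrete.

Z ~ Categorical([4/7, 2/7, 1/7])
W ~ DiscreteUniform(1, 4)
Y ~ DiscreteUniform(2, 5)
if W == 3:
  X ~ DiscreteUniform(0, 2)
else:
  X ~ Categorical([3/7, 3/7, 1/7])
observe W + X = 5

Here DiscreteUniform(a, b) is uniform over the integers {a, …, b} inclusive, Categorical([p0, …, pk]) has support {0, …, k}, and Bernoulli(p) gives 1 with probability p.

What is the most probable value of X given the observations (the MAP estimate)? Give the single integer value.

Enumerate traces; 24 have nonzero weight after conditioning:
  (Z=0, W=3, Y=2, X=2) weight 1/84
  (Z=0, W=3, Y=3, X=2) weight 1/84
  (Z=0, W=3, Y=4, X=2) weight 1/84
  (Z=0, W=3, Y=5, X=2) weight 1/84
  (Z=0, W=4, Y=2, X=1) weight 3/196
  (Z=0, W=4, Y=3, X=1) weight 3/196
  (Z=0, W=4, Y=4, X=1) weight 3/196
  (Z=0, W=4, Y=5, X=1) weight 3/196
  … 16 more
Group by X:
  weight(X=1) = 3/28
  weight(X=2) = 1/12
Total weight = 3/28 + 1/12 = 4/21
P(X=1 | obs) = 3/28 / 4/21 = 9/16
P(X=2 | obs) = 1/12 / 4/21 = 7/16
argmax = 1

argmax_v P(X = v | obs) = 1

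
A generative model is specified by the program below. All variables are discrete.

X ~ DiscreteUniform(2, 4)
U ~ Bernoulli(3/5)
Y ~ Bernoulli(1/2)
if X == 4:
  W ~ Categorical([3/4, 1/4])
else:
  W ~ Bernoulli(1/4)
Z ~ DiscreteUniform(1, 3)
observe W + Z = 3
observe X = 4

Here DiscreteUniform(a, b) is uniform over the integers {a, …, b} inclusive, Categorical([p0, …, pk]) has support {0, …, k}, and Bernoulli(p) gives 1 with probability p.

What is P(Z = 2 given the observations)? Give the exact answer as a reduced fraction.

Enumerate traces; 8 have nonzero weight after conditioning:
  (X=4, U=0, Y=0, W=0, Z=3) weight 1/60
  (X=4, U=0, Y=0, W=1, Z=2) weight 1/180
  (X=4, U=0, Y=1, W=0, Z=3) weight 1/60
  (X=4, U=0, Y=1, W=1, Z=2) weight 1/180
  (X=4, U=1, Y=0, W=0, Z=3) weight 1/40
  (X=4, U=1, Y=0, W=1, Z=2) weight 1/120
  (X=4, U=1, Y=1, W=0, Z=3) weight 1/40
  (X=4, U=1, Y=1, W=1, Z=2) weight 1/120
Group by Z:
  weight(Z=2) = 1/36
  weight(Z=3) = 1/12
Total weight = 1/36 + 1/12 = 1/9
P(Z=2 | obs) = 1/36 / 1/9 = 1/4
P(Z=3 | obs) = 1/12 / 1/9 = 3/4

P(Z = 2 | obs) = 1/4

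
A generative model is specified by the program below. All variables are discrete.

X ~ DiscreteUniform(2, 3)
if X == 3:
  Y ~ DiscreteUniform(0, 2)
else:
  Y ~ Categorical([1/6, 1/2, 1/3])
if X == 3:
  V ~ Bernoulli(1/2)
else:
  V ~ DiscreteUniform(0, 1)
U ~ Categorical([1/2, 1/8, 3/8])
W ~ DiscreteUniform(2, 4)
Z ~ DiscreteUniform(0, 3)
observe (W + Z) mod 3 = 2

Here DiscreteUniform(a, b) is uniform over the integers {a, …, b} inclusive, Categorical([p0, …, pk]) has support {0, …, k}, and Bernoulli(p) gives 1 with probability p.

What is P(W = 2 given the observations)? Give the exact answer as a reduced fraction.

Enumerate traces; 144 have nonzero weight after conditioning:
  (X=2, Y=0, V=0, U=0, W=2, Z=0) weight 1/576
  (X=2, Y=0, V=0, U=0, W=2, Z=3) weight 1/576
  (X=2, Y=0, V=0, U=0, W=3, Z=2) weight 1/576
  (X=2, Y=0, V=0, U=0, W=4, Z=1) weight 1/576
  (X=2, Y=0, V=0, U=1, W=2, Z=0) weight 1/2304
  (X=2, Y=0, V=0, U=1, W=2, Z=3) weight 1/2304
  (X=2, Y=0, V=0, U=1, W=3, Z=2) weight 1/2304
  (X=2, Y=0, V=0, U=1, W=4, Z=1) weight 1/2304
  … 136 more
Group by W:
  weight(W=2) = 1/6
  weight(W=3) = 1/12
  weight(W=4) = 1/12
Total weight = 1/6 + 1/12 + 1/12 = 1/3
P(W=2 | obs) = 1/6 / 1/3 = 1/2
P(W=3 | obs) = 1/12 / 1/3 = 1/4
P(W=4 | obs) = 1/12 / 1/3 = 1/4

P(W = 2 | obs) = 1/2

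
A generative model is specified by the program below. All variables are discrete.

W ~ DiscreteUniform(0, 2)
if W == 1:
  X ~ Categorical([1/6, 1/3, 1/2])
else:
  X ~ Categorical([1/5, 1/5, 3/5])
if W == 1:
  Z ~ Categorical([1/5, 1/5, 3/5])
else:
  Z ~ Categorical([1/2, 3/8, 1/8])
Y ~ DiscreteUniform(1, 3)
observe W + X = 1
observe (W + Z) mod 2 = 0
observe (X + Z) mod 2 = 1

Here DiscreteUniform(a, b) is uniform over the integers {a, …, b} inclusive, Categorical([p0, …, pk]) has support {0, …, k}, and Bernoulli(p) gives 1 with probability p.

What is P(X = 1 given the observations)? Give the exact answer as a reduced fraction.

P(X = 1 | obs) = 15/19

Enumerate traces; 9 have nonzero weight after conditioning:
  (W=0, X=1, Z=0, Y=1) weight 1/90
  (W=0, X=1, Z=0, Y=2) weight 1/90
  (W=0, X=1, Z=0, Y=3) weight 1/90
  (W=0, X=1, Z=2, Y=1) weight 1/360
  (W=0, X=1, Z=2, Y=2) weight 1/360
  (W=0, X=1, Z=2, Y=3) weight 1/360
  (W=1, X=0, Z=1, Y=1) weight 1/270
  (W=1, X=0, Z=1, Y=2) weight 1/270
  … 1 more
Group by X:
  weight(X=0) = 1/90
  weight(X=1) = 1/24
Total weight = 1/90 + 1/24 = 19/360
P(X=0 | obs) = 1/90 / 19/360 = 4/19
P(X=1 | obs) = 1/24 / 19/360 = 15/19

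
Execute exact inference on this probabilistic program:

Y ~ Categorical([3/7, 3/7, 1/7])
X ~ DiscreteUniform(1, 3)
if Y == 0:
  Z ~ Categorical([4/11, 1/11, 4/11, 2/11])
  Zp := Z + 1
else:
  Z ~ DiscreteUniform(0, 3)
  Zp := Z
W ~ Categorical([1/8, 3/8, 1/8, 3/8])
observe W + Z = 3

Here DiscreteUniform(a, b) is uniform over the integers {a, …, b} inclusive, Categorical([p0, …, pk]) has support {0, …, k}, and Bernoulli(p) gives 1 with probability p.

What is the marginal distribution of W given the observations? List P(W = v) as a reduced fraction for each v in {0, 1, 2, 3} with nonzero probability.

P(W=0) = 17/169, P(W=1) = 69/169, P(W=2) = 14/169, P(W=3) = 69/169

Enumerate traces; 36 have nonzero weight after conditioning:
  (Y=0, X=1, Z=0, W=3) weight 3/154
  (Y=0, X=1, Z=1, W=2) weight 1/616
  (Y=0, X=1, Z=2, W=1) weight 3/154
  (Y=0, X=1, Z=3, W=0) weight 1/308
  (Y=0, X=2, Z=0, W=3) weight 3/154
  (Y=0, X=2, Z=1, W=2) weight 1/616
  (Y=0, X=2, Z=2, W=1) weight 3/154
  (Y=0, X=2, Z=3, W=0) weight 1/308
  … 28 more
Group by W:
  weight(W=0) = 17/616
  weight(W=1) = 69/616
  weight(W=2) = 1/44
  weight(W=3) = 69/616
Total weight = 17/616 + 69/616 + 1/44 + 69/616 = 169/616
P(W=0 | obs) = 17/616 / 169/616 = 17/169
P(W=1 | obs) = 69/616 / 169/616 = 69/169
P(W=2 | obs) = 1/44 / 169/616 = 14/169
P(W=3 | obs) = 69/616 / 169/616 = 69/169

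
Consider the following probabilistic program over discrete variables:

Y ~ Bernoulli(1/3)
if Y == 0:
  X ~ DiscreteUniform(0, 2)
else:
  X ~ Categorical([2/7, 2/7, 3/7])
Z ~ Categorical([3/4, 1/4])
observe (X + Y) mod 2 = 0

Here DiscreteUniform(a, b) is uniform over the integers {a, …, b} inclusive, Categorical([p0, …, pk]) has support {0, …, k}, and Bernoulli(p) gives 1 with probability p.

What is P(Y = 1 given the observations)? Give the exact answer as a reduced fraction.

Enumerate traces; 6 have nonzero weight after conditioning:
  (Y=0, X=0, Z=0) weight 1/6
  (Y=0, X=0, Z=1) weight 1/18
  (Y=0, X=2, Z=0) weight 1/6
  (Y=0, X=2, Z=1) weight 1/18
  (Y=1, X=1, Z=0) weight 1/14
  (Y=1, X=1, Z=1) weight 1/42
Group by Y:
  weight(Y=0) = 4/9
  weight(Y=1) = 2/21
Total weight = 4/9 + 2/21 = 34/63
P(Y=0 | obs) = 4/9 / 34/63 = 14/17
P(Y=1 | obs) = 2/21 / 34/63 = 3/17

P(Y = 1 | obs) = 3/17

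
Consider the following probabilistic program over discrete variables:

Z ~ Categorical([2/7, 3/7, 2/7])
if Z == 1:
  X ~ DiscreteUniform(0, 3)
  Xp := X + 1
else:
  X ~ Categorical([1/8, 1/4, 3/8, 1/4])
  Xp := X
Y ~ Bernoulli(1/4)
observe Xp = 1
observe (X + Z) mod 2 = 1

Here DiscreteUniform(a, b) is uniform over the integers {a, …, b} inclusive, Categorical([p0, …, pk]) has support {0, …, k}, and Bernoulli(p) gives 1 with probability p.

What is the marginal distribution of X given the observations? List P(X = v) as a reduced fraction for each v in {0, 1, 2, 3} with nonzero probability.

Enumerate traces; 6 have nonzero weight after conditioning:
  (Z=0, X=1, Y=0) weight 3/56
  (Z=0, X=1, Y=1) weight 1/56
  (Z=1, X=0, Y=0) weight 9/112
  (Z=1, X=0, Y=1) weight 3/112
  (Z=2, X=1, Y=0) weight 3/56
  (Z=2, X=1, Y=1) weight 1/56
Group by X:
  weight(X=0) = 3/28
  weight(X=1) = 1/7
Total weight = 3/28 + 1/7 = 1/4
P(X=0 | obs) = 3/28 / 1/4 = 3/7
P(X=1 | obs) = 1/7 / 1/4 = 4/7

P(X=0) = 3/7, P(X=1) = 4/7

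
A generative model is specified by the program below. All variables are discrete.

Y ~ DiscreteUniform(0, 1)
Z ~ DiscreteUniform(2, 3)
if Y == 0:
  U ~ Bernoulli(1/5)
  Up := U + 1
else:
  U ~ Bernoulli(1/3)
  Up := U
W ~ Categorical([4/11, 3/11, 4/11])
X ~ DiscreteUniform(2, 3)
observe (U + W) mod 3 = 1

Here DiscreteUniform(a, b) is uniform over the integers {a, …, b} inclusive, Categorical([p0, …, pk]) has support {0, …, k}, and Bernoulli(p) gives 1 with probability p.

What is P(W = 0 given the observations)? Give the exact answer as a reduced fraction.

P(W = 0 | obs) = 16/49

Enumerate traces; 16 have nonzero weight after conditioning:
  (Y=0, Z=2, U=0, W=1, X=2) weight 3/110
  (Y=0, Z=2, U=0, W=1, X=3) weight 3/110
  (Y=0, Z=2, U=1, W=0, X=2) weight 1/110
  (Y=0, Z=2, U=1, W=0, X=3) weight 1/110
  (Y=0, Z=3, U=0, W=1, X=2) weight 3/110
  (Y=0, Z=3, U=0, W=1, X=3) weight 3/110
  (Y=0, Z=3, U=1, W=0, X=2) weight 1/110
  (Y=0, Z=3, U=1, W=0, X=3) weight 1/110
  … 8 more
Group by W:
  weight(W=0) = 16/165
  weight(W=1) = 1/5
Total weight = 16/165 + 1/5 = 49/165
P(W=0 | obs) = 16/165 / 49/165 = 16/49
P(W=1 | obs) = 1/5 / 49/165 = 33/49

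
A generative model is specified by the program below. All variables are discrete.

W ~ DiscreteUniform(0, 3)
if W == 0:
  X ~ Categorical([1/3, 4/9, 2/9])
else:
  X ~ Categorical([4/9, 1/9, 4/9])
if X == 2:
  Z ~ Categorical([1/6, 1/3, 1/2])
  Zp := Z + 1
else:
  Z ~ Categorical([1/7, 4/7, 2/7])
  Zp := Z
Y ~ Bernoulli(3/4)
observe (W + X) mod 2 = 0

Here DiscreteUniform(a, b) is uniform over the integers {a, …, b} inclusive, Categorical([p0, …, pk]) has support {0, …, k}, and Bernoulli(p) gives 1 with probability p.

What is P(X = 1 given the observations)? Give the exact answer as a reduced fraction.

Enumerate traces; 36 have nonzero weight after conditioning:
  (W=0, X=0, Z=0, Y=0) weight 1/336
  (W=0, X=0, Z=0, Y=1) weight 1/112
  (W=0, X=0, Z=1, Y=0) weight 1/84
  (W=0, X=0, Z=1, Y=1) weight 1/28
  (W=0, X=0, Z=2, Y=0) weight 1/168
  (W=0, X=0, Z=2, Y=1) weight 1/56
  (W=0, X=2, Z=0, Y=0) weight 1/432
  (W=0, X=2, Z=0, Y=1) weight 1/144
  (W=1, X=1, Z=0, Y=0) weight 1/1008
  … 27 more
Group by X:
  weight(X=0) = 7/36
  weight(X=1) = 1/18
  weight(X=2) = 1/6
Total weight = 7/36 + 1/18 + 1/6 = 5/12
P(X=0 | obs) = 7/36 / 5/12 = 7/15
P(X=1 | obs) = 1/18 / 5/12 = 2/15
P(X=2 | obs) = 1/6 / 5/12 = 2/5

P(X = 1 | obs) = 2/15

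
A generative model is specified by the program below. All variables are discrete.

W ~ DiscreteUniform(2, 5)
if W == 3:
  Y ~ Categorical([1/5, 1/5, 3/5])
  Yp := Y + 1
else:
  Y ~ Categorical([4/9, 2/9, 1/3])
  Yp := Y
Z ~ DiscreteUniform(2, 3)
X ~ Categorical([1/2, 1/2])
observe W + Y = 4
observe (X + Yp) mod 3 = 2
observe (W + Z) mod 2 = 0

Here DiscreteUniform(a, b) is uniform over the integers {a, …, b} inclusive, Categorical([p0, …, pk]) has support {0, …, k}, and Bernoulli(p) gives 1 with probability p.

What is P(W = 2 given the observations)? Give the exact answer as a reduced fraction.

P(W = 2 | obs) = 5/8

Enumerate traces; 2 have nonzero weight after conditioning:
  (W=2, Y=2, Z=2, X=0) weight 1/48
  (W=3, Y=1, Z=3, X=0) weight 1/80
Group by W:
  weight(W=2) = 1/48
  weight(W=3) = 1/80
Total weight = 1/48 + 1/80 = 1/30
P(W=2 | obs) = 1/48 / 1/30 = 5/8
P(W=3 | obs) = 1/80 / 1/30 = 3/8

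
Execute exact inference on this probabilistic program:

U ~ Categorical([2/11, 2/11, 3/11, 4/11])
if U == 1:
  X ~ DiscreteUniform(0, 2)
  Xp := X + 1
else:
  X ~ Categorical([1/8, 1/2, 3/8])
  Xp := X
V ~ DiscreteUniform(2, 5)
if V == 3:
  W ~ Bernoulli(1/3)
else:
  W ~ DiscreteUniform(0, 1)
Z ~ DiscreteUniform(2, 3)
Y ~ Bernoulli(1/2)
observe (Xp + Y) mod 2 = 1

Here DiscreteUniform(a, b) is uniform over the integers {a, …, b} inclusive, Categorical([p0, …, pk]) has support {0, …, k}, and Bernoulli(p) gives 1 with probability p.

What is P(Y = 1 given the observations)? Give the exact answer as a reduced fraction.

Enumerate traces; 192 have nonzero weight after conditioning:
  (U=0, X=0, V=2, W=0, Z=2, Y=1) weight 1/1408
  (U=0, X=0, V=2, W=0, Z=3, Y=1) weight 1/1408
  (U=0, X=0, V=2, W=1, Z=2, Y=1) weight 1/1408
  (U=0, X=0, V=2, W=1, Z=3, Y=1) weight 1/1408
  (U=0, X=0, V=3, W=0, Z=2, Y=1) weight 1/1056
  (U=0, X=0, V=3, W=0, Z=3, Y=1) weight 1/1056
  (U=0, X=0, V=3, W=1, Z=2, Y=1) weight 1/2112
  (U=0, X=0, V=3, W=1, Z=3, Y=1) weight 1/2112
  (U=0, X=1, V=2, W=0, Z=2, Y=0) weight 1/352
  … 183 more
Group by Y:
  weight(Y=0) = 35/132
  weight(Y=1) = 31/132
Total weight = 35/132 + 31/132 = 1/2
P(Y=0 | obs) = 35/132 / 1/2 = 35/66
P(Y=1 | obs) = 31/132 / 1/2 = 31/66

P(Y = 1 | obs) = 31/66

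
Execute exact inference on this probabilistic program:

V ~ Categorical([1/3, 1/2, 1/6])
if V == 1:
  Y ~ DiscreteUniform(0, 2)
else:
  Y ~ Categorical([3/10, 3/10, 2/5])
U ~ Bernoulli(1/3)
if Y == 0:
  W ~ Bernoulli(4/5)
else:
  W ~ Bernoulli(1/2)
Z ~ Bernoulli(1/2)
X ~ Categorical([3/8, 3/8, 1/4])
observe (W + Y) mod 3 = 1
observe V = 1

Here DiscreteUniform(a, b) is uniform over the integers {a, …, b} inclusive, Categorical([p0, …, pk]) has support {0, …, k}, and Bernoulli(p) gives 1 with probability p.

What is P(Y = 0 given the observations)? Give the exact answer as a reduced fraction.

Enumerate traces; 24 have nonzero weight after conditioning:
  (V=1, Y=0, U=0, W=1, Z=0, X=0) weight 1/60
  (V=1, Y=0, U=0, W=1, Z=0, X=1) weight 1/60
  (V=1, Y=0, U=0, W=1, Z=0, X=2) weight 1/90
  (V=1, Y=0, U=0, W=1, Z=1, X=0) weight 1/60
  (V=1, Y=0, U=0, W=1, Z=1, X=1) weight 1/60
  (V=1, Y=0, U=0, W=1, Z=1, X=2) weight 1/90
  (V=1, Y=0, U=1, W=1, Z=0, X=0) weight 1/120
  (V=1, Y=0, U=1, W=1, Z=0, X=1) weight 1/120
  (V=1, Y=1, U=0, W=0, Z=0, X=0) weight 1/96
  … 15 more
Group by Y:
  weight(Y=0) = 2/15
  weight(Y=1) = 1/12
Total weight = 2/15 + 1/12 = 13/60
P(Y=0 | obs) = 2/15 / 13/60 = 8/13
P(Y=1 | obs) = 1/12 / 13/60 = 5/13

P(Y = 0 | obs) = 8/13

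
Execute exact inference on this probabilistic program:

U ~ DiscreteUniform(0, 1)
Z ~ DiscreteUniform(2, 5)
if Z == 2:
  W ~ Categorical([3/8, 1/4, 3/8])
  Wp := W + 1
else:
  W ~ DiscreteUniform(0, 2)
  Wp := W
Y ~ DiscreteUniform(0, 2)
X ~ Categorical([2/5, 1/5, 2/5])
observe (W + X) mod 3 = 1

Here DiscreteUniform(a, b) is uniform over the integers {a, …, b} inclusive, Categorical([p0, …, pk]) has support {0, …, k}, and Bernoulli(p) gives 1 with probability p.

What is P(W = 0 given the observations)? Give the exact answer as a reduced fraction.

P(W = 0 | obs) = 11/53

Enumerate traces; 72 have nonzero weight after conditioning:
  (U=0, Z=2, W=0, Y=0, X=1) weight 1/320
  (U=0, Z=2, W=0, Y=1, X=1) weight 1/320
  (U=0, Z=2, W=0, Y=2, X=1) weight 1/320
  (U=0, Z=2, W=1, Y=0, X=0) weight 1/240
  (U=0, Z=2, W=1, Y=1, X=0) weight 1/240
  (U=0, Z=2, W=1, Y=2, X=0) weight 1/240
  (U=0, Z=2, W=2, Y=0, X=2) weight 1/160
  (U=0, Z=2, W=2, Y=1, X=2) weight 1/160
  … 64 more
Group by W:
  weight(W=0) = 11/160
  weight(W=1) = 1/8
  weight(W=2) = 11/80
Total weight = 11/160 + 1/8 + 11/80 = 53/160
P(W=0 | obs) = 11/160 / 53/160 = 11/53
P(W=1 | obs) = 1/8 / 53/160 = 20/53
P(W=2 | obs) = 11/80 / 53/160 = 22/53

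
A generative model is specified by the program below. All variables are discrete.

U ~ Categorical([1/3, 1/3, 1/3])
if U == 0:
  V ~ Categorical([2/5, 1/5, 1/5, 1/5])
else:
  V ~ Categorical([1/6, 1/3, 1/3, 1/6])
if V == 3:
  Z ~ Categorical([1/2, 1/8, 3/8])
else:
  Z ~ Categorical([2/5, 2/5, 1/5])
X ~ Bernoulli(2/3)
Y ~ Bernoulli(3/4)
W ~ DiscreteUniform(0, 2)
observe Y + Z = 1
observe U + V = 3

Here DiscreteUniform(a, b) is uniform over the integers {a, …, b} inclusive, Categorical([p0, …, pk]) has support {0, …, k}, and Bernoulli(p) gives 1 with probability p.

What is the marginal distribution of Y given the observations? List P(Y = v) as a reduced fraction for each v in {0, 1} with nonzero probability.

Enumerate traces; 36 have nonzero weight after conditioning:
  (U=0, V=3, Z=0, X=0, Y=1, W=0) weight 1/360
  (U=0, V=3, Z=0, X=0, Y=1, W=1) weight 1/360
  (U=0, V=3, Z=0, X=0, Y=1, W=2) weight 1/360
  (U=0, V=3, Z=0, X=1, Y=1, W=0) weight 1/180
  (U=0, V=3, Z=0, X=1, Y=1, W=1) weight 1/180
  (U=0, V=3, Z=0, X=1, Y=1, W=2) weight 1/180
  (U=0, V=3, Z=1, X=0, Y=0, W=0) weight 1/4320
  (U=0, V=3, Z=1, X=0, Y=0, W=1) weight 1/4320
  … 28 more
Group by Y:
  weight(Y=0) = 7/288
  weight(Y=1) = 11/120
Total weight = 7/288 + 11/120 = 167/1440
P(Y=0 | obs) = 7/288 / 167/1440 = 35/167
P(Y=1 | obs) = 11/120 / 167/1440 = 132/167

P(Y=0) = 35/167, P(Y=1) = 132/167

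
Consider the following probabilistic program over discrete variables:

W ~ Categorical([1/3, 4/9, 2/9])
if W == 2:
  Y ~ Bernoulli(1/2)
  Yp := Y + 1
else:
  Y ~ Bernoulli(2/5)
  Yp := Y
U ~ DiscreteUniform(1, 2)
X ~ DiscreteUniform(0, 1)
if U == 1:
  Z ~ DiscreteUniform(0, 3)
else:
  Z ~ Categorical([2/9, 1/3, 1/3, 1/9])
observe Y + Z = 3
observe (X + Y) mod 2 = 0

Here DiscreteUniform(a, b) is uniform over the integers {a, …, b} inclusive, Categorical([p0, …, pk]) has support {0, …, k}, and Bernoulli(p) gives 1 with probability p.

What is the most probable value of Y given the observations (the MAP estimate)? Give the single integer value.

Enumerate traces; 12 have nonzero weight after conditioning:
  (W=0, Y=0, U=1, X=0, Z=3) weight 1/80
  (W=0, Y=0, U=2, X=0, Z=3) weight 1/180
  (W=0, Y=1, U=1, X=1, Z=2) weight 1/120
  (W=0, Y=1, U=2, X=1, Z=2) weight 1/90
  (W=1, Y=0, U=1, X=0, Z=3) weight 1/60
  (W=1, Y=0, U=2, X=0, Z=3) weight 1/135
  (W=1, Y=1, U=1, X=1, Z=2) weight 1/90
  (W=1, Y=1, U=2, X=1, Z=2) weight 2/135
  … 4 more
Group by Y:
  weight(Y=0) = 169/3240
  weight(Y=1) = 133/2160
Total weight = 169/3240 + 133/2160 = 737/6480
P(Y=0 | obs) = 169/3240 / 737/6480 = 338/737
P(Y=1 | obs) = 133/2160 / 737/6480 = 399/737
argmax = 1

argmax_v P(Y = v | obs) = 1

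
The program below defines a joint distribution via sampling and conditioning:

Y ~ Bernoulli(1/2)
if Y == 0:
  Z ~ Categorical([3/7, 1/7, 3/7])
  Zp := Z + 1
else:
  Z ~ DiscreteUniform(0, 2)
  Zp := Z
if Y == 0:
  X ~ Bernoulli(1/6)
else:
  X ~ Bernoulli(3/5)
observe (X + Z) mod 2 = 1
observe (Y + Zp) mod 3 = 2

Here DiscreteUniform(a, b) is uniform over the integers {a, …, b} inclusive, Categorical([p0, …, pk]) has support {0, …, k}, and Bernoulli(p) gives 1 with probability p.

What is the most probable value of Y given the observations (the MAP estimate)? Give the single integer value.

argmax_v P(Y = v | obs) = 1

Enumerate traces; 2 have nonzero weight after conditioning:
  (Y=0, Z=1, X=0) weight 5/84
  (Y=1, Z=1, X=0) weight 1/15
Group by Y:
  weight(Y=0) = 5/84
  weight(Y=1) = 1/15
Total weight = 5/84 + 1/15 = 53/420
P(Y=0 | obs) = 5/84 / 53/420 = 25/53
P(Y=1 | obs) = 1/15 / 53/420 = 28/53
argmax = 1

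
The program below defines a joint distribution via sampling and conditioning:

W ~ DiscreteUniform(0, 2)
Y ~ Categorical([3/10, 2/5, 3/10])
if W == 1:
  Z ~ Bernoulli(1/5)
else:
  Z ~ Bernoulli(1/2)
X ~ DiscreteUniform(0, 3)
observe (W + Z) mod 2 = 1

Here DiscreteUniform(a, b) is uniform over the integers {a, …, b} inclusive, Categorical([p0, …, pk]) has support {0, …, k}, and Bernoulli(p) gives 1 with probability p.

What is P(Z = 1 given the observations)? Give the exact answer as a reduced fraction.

P(Z = 1 | obs) = 5/9

Enumerate traces; 36 have nonzero weight after conditioning:
  (W=0, Y=0, Z=1, X=0) weight 1/80
  (W=0, Y=0, Z=1, X=1) weight 1/80
  (W=0, Y=0, Z=1, X=2) weight 1/80
  (W=0, Y=0, Z=1, X=3) weight 1/80
  (W=0, Y=1, Z=1, X=0) weight 1/60
  (W=0, Y=1, Z=1, X=1) weight 1/60
  (W=0, Y=1, Z=1, X=2) weight 1/60
  (W=0, Y=1, Z=1, X=3) weight 1/60
  (W=1, Y=0, Z=0, X=0) weight 1/50
  … 27 more
Group by Z:
  weight(Z=0) = 4/15
  weight(Z=1) = 1/3
Total weight = 4/15 + 1/3 = 3/5
P(Z=0 | obs) = 4/15 / 3/5 = 4/9
P(Z=1 | obs) = 1/3 / 3/5 = 5/9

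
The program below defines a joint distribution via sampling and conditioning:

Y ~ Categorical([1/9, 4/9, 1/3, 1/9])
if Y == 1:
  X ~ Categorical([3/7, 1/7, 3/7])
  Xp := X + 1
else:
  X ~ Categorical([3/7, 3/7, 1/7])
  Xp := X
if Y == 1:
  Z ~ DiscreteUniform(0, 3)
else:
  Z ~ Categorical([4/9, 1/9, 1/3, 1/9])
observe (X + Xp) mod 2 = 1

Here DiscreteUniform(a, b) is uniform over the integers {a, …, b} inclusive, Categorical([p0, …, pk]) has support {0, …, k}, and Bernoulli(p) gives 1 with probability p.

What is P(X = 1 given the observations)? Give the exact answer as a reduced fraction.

P(X = 1 | obs) = 1/7

Enumerate traces; 12 have nonzero weight after conditioning:
  (Y=1, X=0, Z=0) weight 1/21
  (Y=1, X=0, Z=1) weight 1/21
  (Y=1, X=0, Z=2) weight 1/21
  (Y=1, X=0, Z=3) weight 1/21
  (Y=1, X=1, Z=0) weight 1/63
  (Y=1, X=1, Z=1) weight 1/63
  (Y=1, X=1, Z=2) weight 1/63
  (Y=1, X=1, Z=3) weight 1/63
  (Y=1, X=2, Z=0) weight 1/21
  … 3 more
Group by X:
  weight(X=0) = 4/21
  weight(X=1) = 4/63
  weight(X=2) = 4/21
Total weight = 4/21 + 4/63 + 4/21 = 4/9
P(X=0 | obs) = 4/21 / 4/9 = 3/7
P(X=1 | obs) = 4/63 / 4/9 = 1/7
P(X=2 | obs) = 4/21 / 4/9 = 3/7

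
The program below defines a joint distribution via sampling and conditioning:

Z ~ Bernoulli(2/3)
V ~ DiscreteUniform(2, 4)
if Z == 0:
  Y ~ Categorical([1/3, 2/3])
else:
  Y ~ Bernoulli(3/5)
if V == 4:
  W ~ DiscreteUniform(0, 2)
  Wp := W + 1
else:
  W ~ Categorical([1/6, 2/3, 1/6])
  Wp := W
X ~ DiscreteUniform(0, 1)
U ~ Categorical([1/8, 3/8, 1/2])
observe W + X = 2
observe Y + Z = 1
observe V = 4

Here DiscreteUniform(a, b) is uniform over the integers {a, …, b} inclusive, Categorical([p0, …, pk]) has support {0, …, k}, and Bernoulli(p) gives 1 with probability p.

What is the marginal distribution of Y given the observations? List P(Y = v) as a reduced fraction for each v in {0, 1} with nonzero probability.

Enumerate traces; 12 have nonzero weight after conditioning:
  (Z=0, V=4, Y=1, W=1, X=1, U=0) weight 1/648
  (Z=0, V=4, Y=1, W=1, X=1, U=1) weight 1/216
  (Z=0, V=4, Y=1, W=1, X=1, U=2) weight 1/162
  (Z=0, V=4, Y=1, W=2, X=0, U=0) weight 1/648
  (Z=0, V=4, Y=1, W=2, X=0, U=1) weight 1/216
  (Z=0, V=4, Y=1, W=2, X=0, U=2) weight 1/162
  (Z=1, V=4, Y=0, W=1, X=1, U=0) weight 1/540
  (Z=1, V=4, Y=0, W=1, X=1, U=1) weight 1/180
  … 4 more
Group by Y:
  weight(Y=0) = 4/135
  weight(Y=1) = 2/81
Total weight = 4/135 + 2/81 = 22/405
P(Y=0 | obs) = 4/135 / 22/405 = 6/11
P(Y=1 | obs) = 2/81 / 22/405 = 5/11

P(Y=0) = 6/11, P(Y=1) = 5/11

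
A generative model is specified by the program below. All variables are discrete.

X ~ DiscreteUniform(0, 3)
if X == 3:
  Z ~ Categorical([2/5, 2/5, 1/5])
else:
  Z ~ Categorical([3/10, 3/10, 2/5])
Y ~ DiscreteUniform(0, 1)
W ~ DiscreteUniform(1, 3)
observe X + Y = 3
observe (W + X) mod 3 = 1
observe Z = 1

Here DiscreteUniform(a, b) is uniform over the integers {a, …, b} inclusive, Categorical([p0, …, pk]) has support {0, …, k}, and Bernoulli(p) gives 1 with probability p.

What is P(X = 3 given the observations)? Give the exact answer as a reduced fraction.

P(X = 3 | obs) = 4/7

Enumerate traces; 2 have nonzero weight after conditioning:
  (X=2, Z=1, Y=1, W=2) weight 1/80
  (X=3, Z=1, Y=0, W=1) weight 1/60
Group by X:
  weight(X=2) = 1/80
  weight(X=3) = 1/60
Total weight = 1/80 + 1/60 = 7/240
P(X=2 | obs) = 1/80 / 7/240 = 3/7
P(X=3 | obs) = 1/60 / 7/240 = 4/7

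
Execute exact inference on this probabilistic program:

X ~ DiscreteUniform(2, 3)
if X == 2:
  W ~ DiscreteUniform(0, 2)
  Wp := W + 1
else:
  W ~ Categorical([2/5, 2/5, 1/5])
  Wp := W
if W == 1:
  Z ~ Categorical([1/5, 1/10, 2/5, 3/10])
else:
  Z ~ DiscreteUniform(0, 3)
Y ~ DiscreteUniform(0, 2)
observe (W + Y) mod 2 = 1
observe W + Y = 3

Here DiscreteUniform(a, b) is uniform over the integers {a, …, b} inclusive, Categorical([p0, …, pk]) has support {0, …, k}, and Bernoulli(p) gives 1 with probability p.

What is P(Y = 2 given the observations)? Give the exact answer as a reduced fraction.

P(Y = 2 | obs) = 11/19

Enumerate traces; 16 have nonzero weight after conditioning:
  (X=2, W=1, Z=0, Y=2) weight 1/90
  (X=2, W=1, Z=1, Y=2) weight 1/180
  (X=2, W=1, Z=2, Y=2) weight 1/45
  (X=2, W=1, Z=3, Y=2) weight 1/60
  (X=2, W=2, Z=0, Y=1) weight 1/72
  (X=2, W=2, Z=1, Y=1) weight 1/72
  (X=2, W=2, Z=2, Y=1) weight 1/72
  (X=2, W=2, Z=3, Y=1) weight 1/72
  … 8 more
Group by Y:
  weight(Y=1) = 4/45
  weight(Y=2) = 11/90
Total weight = 4/45 + 11/90 = 19/90
P(Y=1 | obs) = 4/45 / 19/90 = 8/19
P(Y=2 | obs) = 11/90 / 19/90 = 11/19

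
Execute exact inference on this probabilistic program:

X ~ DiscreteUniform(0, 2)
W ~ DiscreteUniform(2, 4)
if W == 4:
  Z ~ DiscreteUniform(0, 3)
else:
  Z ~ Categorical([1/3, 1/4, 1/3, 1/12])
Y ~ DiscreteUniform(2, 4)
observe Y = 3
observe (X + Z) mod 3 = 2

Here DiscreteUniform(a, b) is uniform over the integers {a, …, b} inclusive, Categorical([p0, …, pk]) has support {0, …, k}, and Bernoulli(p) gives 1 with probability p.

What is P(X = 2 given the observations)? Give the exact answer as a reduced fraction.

P(X = 2 | obs) = 4/9

Enumerate traces; 12 have nonzero weight after conditioning:
  (X=0, W=2, Z=2, Y=3) weight 1/81
  (X=0, W=3, Z=2, Y=3) weight 1/81
  (X=0, W=4, Z=2, Y=3) weight 1/108
  (X=1, W=2, Z=1, Y=3) weight 1/108
  (X=1, W=3, Z=1, Y=3) weight 1/108
  (X=1, W=4, Z=1, Y=3) weight 1/108
  (X=2, W=2, Z=0, Y=3) weight 1/81
  (X=2, W=2, Z=3, Y=3) weight 1/324
  … 4 more
Group by X:
  weight(X=0) = 11/324
  weight(X=1) = 1/36
  weight(X=2) = 4/81
Total weight = 11/324 + 1/36 + 4/81 = 1/9
P(X=0 | obs) = 11/324 / 1/9 = 11/36
P(X=1 | obs) = 1/36 / 1/9 = 1/4
P(X=2 | obs) = 4/81 / 1/9 = 4/9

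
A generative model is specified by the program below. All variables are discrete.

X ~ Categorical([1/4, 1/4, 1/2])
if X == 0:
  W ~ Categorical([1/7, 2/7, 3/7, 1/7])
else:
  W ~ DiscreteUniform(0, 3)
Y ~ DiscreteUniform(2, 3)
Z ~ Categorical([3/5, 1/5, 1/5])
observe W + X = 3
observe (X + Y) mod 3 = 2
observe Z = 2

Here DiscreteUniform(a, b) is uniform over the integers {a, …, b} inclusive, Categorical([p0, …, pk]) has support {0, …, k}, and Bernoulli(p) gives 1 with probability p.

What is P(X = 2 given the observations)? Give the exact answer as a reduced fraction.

P(X = 2 | obs) = 7/9

Enumerate traces; 2 have nonzero weight after conditioning:
  (X=0, W=3, Y=2, Z=2) weight 1/280
  (X=2, W=1, Y=3, Z=2) weight 1/80
Group by X:
  weight(X=0) = 1/280
  weight(X=2) = 1/80
Total weight = 1/280 + 1/80 = 9/560
P(X=0 | obs) = 1/280 / 9/560 = 2/9
P(X=2 | obs) = 1/80 / 9/560 = 7/9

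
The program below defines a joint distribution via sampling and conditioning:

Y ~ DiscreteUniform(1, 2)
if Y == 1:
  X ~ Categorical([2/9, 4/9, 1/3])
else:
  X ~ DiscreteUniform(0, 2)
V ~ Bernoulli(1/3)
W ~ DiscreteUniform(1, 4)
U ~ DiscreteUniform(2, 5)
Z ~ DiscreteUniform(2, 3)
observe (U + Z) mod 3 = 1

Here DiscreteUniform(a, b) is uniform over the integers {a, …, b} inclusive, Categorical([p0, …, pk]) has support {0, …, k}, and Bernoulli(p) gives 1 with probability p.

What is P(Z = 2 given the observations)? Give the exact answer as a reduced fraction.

Enumerate traces; 144 have nonzero weight after conditioning:
  (Y=1, X=0, V=0, W=1, U=2, Z=2) weight 1/432
  (Y=1, X=0, V=0, W=1, U=4, Z=3) weight 1/432
  (Y=1, X=0, V=0, W=1, U=5, Z=2) weight 1/432
  (Y=1, X=0, V=0, W=2, U=2, Z=2) weight 1/432
  (Y=1, X=0, V=0, W=2, U=4, Z=3) weight 1/432
  (Y=1, X=0, V=0, W=2, U=5, Z=2) weight 1/432
  (Y=1, X=0, V=0, W=3, U=2, Z=2) weight 1/432
  (Y=1, X=0, V=0, W=3, U=4, Z=3) weight 1/432
  … 136 more
Group by Z:
  weight(Z=2) = 1/4
  weight(Z=3) = 1/8
Total weight = 1/4 + 1/8 = 3/8
P(Z=2 | obs) = 1/4 / 3/8 = 2/3
P(Z=3 | obs) = 1/8 / 3/8 = 1/3

P(Z = 2 | obs) = 2/3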